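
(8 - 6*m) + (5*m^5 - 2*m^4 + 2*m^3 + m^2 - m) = 5*m^5 - 2*m^4 + 2*m^3 + m^2 - 7*m + 8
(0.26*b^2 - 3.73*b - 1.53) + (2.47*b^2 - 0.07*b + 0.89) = 2.73*b^2 - 3.8*b - 0.64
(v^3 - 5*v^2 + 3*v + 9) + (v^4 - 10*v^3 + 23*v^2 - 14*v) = v^4 - 9*v^3 + 18*v^2 - 11*v + 9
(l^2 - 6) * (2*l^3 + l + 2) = 2*l^5 - 11*l^3 + 2*l^2 - 6*l - 12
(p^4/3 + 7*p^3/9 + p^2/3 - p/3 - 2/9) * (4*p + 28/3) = 4*p^5/3 + 56*p^4/9 + 232*p^3/27 + 16*p^2/9 - 4*p - 56/27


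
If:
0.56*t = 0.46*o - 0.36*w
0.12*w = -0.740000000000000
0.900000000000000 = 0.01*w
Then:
No Solution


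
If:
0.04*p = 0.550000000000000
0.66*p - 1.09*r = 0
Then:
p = 13.75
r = 8.33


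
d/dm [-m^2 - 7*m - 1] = -2*m - 7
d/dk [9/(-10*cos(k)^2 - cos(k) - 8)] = -9*(20*cos(k) + 1)*sin(k)/(10*cos(k)^2 + cos(k) + 8)^2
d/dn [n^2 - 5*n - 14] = 2*n - 5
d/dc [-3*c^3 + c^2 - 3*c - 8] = -9*c^2 + 2*c - 3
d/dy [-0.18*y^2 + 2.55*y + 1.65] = 2.55 - 0.36*y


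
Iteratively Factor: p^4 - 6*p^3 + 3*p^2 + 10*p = (p - 5)*(p^3 - p^2 - 2*p) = p*(p - 5)*(p^2 - p - 2) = p*(p - 5)*(p + 1)*(p - 2)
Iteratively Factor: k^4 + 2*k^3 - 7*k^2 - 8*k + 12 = (k + 2)*(k^3 - 7*k + 6) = (k - 1)*(k + 2)*(k^2 + k - 6) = (k - 1)*(k + 2)*(k + 3)*(k - 2)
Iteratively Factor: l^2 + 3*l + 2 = (l + 2)*(l + 1)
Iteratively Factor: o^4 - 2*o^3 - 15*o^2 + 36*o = (o - 3)*(o^3 + o^2 - 12*o) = (o - 3)^2*(o^2 + 4*o) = (o - 3)^2*(o + 4)*(o)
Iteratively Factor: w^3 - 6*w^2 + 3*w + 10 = (w - 5)*(w^2 - w - 2) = (w - 5)*(w + 1)*(w - 2)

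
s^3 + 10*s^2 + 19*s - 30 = (s - 1)*(s + 5)*(s + 6)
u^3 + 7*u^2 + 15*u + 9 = (u + 1)*(u + 3)^2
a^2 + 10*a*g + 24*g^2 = (a + 4*g)*(a + 6*g)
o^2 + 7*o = o*(o + 7)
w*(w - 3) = w^2 - 3*w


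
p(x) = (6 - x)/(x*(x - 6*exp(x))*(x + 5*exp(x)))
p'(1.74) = 0.01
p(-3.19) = -0.28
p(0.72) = -0.06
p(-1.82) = -1.52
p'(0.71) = 0.21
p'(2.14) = 0.00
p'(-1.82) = -3.39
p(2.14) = -0.00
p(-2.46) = -0.57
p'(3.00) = 0.00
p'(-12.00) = 0.00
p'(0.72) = 0.21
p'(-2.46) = -0.66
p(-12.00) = -0.01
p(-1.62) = -2.66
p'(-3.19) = -0.23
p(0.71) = -0.06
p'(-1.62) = -9.50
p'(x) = (6 - x)*(-5*exp(x) - 1)/(x*(x - 6*exp(x))*(x + 5*exp(x))^2) + (6 - x)*(6*exp(x) - 1)/(x*(x - 6*exp(x))^2*(x + 5*exp(x))) - 1/(x*(x - 6*exp(x))*(x + 5*exp(x))) - (6 - x)/(x^2*(x - 6*exp(x))*(x + 5*exp(x)))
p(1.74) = -0.00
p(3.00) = 0.00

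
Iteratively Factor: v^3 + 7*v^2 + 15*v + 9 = (v + 3)*(v^2 + 4*v + 3) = (v + 1)*(v + 3)*(v + 3)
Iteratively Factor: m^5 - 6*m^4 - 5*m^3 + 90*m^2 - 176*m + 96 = (m - 3)*(m^4 - 3*m^3 - 14*m^2 + 48*m - 32) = (m - 3)*(m - 1)*(m^3 - 2*m^2 - 16*m + 32) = (m - 3)*(m - 2)*(m - 1)*(m^2 - 16) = (m - 3)*(m - 2)*(m - 1)*(m + 4)*(m - 4)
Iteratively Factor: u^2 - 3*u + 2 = (u - 2)*(u - 1)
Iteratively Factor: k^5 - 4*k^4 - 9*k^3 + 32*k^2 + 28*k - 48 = (k - 1)*(k^4 - 3*k^3 - 12*k^2 + 20*k + 48) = (k - 1)*(k + 2)*(k^3 - 5*k^2 - 2*k + 24) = (k - 3)*(k - 1)*(k + 2)*(k^2 - 2*k - 8) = (k - 4)*(k - 3)*(k - 1)*(k + 2)*(k + 2)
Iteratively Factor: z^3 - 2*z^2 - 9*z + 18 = (z - 3)*(z^2 + z - 6) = (z - 3)*(z - 2)*(z + 3)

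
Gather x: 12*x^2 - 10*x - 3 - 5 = 12*x^2 - 10*x - 8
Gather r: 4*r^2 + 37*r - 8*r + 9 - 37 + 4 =4*r^2 + 29*r - 24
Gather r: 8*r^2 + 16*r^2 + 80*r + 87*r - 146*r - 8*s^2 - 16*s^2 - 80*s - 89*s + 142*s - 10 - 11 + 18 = 24*r^2 + 21*r - 24*s^2 - 27*s - 3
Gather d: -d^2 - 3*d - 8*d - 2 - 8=-d^2 - 11*d - 10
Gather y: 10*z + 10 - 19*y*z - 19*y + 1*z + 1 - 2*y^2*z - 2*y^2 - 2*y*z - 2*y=y^2*(-2*z - 2) + y*(-21*z - 21) + 11*z + 11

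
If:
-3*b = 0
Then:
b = 0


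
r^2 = r^2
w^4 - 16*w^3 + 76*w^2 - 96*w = w*(w - 8)*(w - 6)*(w - 2)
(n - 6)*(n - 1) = n^2 - 7*n + 6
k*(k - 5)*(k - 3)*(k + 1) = k^4 - 7*k^3 + 7*k^2 + 15*k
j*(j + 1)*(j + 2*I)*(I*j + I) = I*j^4 - 2*j^3 + 2*I*j^3 - 4*j^2 + I*j^2 - 2*j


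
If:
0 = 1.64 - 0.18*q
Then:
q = 9.11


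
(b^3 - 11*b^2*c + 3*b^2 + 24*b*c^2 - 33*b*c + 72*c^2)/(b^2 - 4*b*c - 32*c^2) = (b^2 - 3*b*c + 3*b - 9*c)/(b + 4*c)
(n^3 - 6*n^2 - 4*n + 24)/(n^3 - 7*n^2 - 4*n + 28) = (n - 6)/(n - 7)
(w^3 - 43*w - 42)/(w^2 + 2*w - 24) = (w^2 - 6*w - 7)/(w - 4)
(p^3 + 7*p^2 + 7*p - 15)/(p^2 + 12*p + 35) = (p^2 + 2*p - 3)/(p + 7)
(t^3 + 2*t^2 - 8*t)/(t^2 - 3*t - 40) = t*(-t^2 - 2*t + 8)/(-t^2 + 3*t + 40)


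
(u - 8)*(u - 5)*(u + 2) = u^3 - 11*u^2 + 14*u + 80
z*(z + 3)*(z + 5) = z^3 + 8*z^2 + 15*z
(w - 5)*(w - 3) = w^2 - 8*w + 15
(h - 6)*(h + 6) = h^2 - 36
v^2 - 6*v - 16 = (v - 8)*(v + 2)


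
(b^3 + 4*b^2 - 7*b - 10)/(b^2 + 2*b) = (b^3 + 4*b^2 - 7*b - 10)/(b*(b + 2))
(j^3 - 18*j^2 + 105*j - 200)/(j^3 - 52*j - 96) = (j^2 - 10*j + 25)/(j^2 + 8*j + 12)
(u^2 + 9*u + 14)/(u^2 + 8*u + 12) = (u + 7)/(u + 6)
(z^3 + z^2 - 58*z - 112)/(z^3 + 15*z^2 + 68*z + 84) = (z - 8)/(z + 6)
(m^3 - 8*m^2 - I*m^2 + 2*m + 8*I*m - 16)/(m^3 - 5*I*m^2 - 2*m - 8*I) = (m - 8)/(m - 4*I)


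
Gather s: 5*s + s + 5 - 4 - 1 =6*s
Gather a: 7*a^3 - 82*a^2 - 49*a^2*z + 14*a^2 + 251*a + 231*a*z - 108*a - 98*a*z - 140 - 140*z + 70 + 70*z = 7*a^3 + a^2*(-49*z - 68) + a*(133*z + 143) - 70*z - 70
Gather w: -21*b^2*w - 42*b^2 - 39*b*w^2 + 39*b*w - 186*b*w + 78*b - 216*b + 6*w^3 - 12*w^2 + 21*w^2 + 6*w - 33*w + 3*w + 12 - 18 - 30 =-42*b^2 - 138*b + 6*w^3 + w^2*(9 - 39*b) + w*(-21*b^2 - 147*b - 24) - 36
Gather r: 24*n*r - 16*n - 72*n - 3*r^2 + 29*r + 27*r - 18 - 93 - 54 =-88*n - 3*r^2 + r*(24*n + 56) - 165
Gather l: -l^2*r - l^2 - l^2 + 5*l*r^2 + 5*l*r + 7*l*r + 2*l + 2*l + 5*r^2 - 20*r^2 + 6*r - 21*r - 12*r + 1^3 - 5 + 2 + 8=l^2*(-r - 2) + l*(5*r^2 + 12*r + 4) - 15*r^2 - 27*r + 6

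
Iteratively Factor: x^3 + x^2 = (x + 1)*(x^2) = x*(x + 1)*(x)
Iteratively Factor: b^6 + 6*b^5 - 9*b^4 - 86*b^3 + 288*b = (b + 4)*(b^5 + 2*b^4 - 17*b^3 - 18*b^2 + 72*b) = (b + 4)^2*(b^4 - 2*b^3 - 9*b^2 + 18*b) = b*(b + 4)^2*(b^3 - 2*b^2 - 9*b + 18) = b*(b - 2)*(b + 4)^2*(b^2 - 9) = b*(b - 2)*(b + 3)*(b + 4)^2*(b - 3)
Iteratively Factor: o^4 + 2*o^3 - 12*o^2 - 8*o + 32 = (o + 4)*(o^3 - 2*o^2 - 4*o + 8) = (o - 2)*(o + 4)*(o^2 - 4) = (o - 2)^2*(o + 4)*(o + 2)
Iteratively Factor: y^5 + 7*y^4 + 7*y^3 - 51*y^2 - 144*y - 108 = (y + 3)*(y^4 + 4*y^3 - 5*y^2 - 36*y - 36) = (y + 2)*(y + 3)*(y^3 + 2*y^2 - 9*y - 18) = (y - 3)*(y + 2)*(y + 3)*(y^2 + 5*y + 6) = (y - 3)*(y + 2)*(y + 3)^2*(y + 2)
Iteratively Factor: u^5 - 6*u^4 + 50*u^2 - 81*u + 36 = (u - 1)*(u^4 - 5*u^3 - 5*u^2 + 45*u - 36) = (u - 1)*(u + 3)*(u^3 - 8*u^2 + 19*u - 12) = (u - 4)*(u - 1)*(u + 3)*(u^2 - 4*u + 3) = (u - 4)*(u - 1)^2*(u + 3)*(u - 3)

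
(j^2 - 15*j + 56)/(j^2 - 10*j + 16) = (j - 7)/(j - 2)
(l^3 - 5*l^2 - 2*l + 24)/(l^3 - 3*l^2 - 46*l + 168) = (l^2 - l - 6)/(l^2 + l - 42)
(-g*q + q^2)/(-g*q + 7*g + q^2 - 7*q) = q/(q - 7)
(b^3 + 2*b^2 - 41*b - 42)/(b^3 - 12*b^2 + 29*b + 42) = (b + 7)/(b - 7)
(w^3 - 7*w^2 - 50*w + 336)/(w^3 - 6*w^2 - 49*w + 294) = (w - 8)/(w - 7)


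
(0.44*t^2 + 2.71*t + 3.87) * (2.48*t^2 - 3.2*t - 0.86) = 1.0912*t^4 + 5.3128*t^3 + 0.547199999999999*t^2 - 14.7146*t - 3.3282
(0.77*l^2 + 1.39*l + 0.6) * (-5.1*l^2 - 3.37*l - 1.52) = -3.927*l^4 - 9.6839*l^3 - 8.9147*l^2 - 4.1348*l - 0.912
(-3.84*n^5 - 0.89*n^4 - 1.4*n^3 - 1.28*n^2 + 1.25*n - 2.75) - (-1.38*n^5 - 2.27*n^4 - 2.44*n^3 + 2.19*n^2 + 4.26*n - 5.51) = -2.46*n^5 + 1.38*n^4 + 1.04*n^3 - 3.47*n^2 - 3.01*n + 2.76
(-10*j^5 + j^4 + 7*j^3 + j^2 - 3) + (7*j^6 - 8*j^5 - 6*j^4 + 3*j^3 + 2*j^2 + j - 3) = 7*j^6 - 18*j^5 - 5*j^4 + 10*j^3 + 3*j^2 + j - 6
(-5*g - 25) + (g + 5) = -4*g - 20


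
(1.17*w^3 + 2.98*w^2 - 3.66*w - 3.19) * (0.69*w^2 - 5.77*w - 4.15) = 0.8073*w^5 - 4.6947*w^4 - 24.5755*w^3 + 6.5501*w^2 + 33.5953*w + 13.2385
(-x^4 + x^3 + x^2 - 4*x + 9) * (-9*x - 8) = 9*x^5 - x^4 - 17*x^3 + 28*x^2 - 49*x - 72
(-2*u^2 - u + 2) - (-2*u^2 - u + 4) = -2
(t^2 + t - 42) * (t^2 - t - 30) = t^4 - 73*t^2 + 12*t + 1260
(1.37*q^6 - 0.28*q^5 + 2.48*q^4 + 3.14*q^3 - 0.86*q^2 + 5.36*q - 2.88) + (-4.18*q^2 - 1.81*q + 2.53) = 1.37*q^6 - 0.28*q^5 + 2.48*q^4 + 3.14*q^3 - 5.04*q^2 + 3.55*q - 0.35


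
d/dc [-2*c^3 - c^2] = 2*c*(-3*c - 1)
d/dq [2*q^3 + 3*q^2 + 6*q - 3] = 6*q^2 + 6*q + 6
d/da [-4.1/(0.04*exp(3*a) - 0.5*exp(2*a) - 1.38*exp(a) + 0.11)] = (0.492*exp(2*a) - 4.1*exp(a) - 5.658)*exp(a)/(0.04*exp(3*a) - 0.5*exp(2*a) - 1.38*exp(a) + 0.11)^2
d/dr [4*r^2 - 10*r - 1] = 8*r - 10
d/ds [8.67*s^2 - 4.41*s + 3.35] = 17.34*s - 4.41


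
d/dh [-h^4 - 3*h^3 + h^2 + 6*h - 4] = -4*h^3 - 9*h^2 + 2*h + 6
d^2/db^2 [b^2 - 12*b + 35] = 2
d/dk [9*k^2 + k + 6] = 18*k + 1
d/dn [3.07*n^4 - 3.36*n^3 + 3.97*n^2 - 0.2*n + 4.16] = 12.28*n^3 - 10.08*n^2 + 7.94*n - 0.2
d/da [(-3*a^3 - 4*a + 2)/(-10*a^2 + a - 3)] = (-(20*a - 1)*(3*a^3 + 4*a - 2) + (9*a^2 + 4)*(10*a^2 - a + 3))/(10*a^2 - a + 3)^2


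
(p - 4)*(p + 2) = p^2 - 2*p - 8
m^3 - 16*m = m*(m - 4)*(m + 4)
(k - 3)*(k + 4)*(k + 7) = k^3 + 8*k^2 - 5*k - 84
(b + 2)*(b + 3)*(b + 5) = b^3 + 10*b^2 + 31*b + 30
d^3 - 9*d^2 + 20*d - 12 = (d - 6)*(d - 2)*(d - 1)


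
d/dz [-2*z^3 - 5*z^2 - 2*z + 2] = -6*z^2 - 10*z - 2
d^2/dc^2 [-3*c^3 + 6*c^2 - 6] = 12 - 18*c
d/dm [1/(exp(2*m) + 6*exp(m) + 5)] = 2*(-exp(m) - 3)*exp(m)/(exp(2*m) + 6*exp(m) + 5)^2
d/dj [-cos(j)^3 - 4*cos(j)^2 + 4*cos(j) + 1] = (3*cos(j)^2 + 8*cos(j) - 4)*sin(j)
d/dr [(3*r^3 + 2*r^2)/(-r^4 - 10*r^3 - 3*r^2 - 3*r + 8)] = r*(3*r^5 + 4*r^4 + 11*r^3 - 18*r^2 + 66*r + 32)/(r^8 + 20*r^7 + 106*r^6 + 66*r^5 + 53*r^4 - 142*r^3 - 39*r^2 - 48*r + 64)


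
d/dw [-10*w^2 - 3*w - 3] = -20*w - 3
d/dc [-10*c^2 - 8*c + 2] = -20*c - 8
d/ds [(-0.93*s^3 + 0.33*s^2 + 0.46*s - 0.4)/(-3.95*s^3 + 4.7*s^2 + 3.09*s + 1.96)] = (-1.77635683940025e-15*s^5 - 3.0675*s^4 - 2.1134*s^3 - 11.3507*s^2 + 5.0536*s + 2.1376)/(15.6025*s^6 - 37.13*s^5 - 2.321*s^4 + 13.562*s^3 + 27.9721*s^2 + 12.1128*s + 3.8416)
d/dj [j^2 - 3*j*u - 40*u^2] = 2*j - 3*u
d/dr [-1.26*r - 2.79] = -1.26000000000000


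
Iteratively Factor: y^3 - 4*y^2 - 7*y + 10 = (y + 2)*(y^2 - 6*y + 5) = (y - 1)*(y + 2)*(y - 5)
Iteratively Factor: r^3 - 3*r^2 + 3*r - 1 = (r - 1)*(r^2 - 2*r + 1) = (r - 1)^2*(r - 1)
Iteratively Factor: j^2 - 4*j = (j - 4)*(j)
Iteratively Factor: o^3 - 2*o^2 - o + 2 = (o - 1)*(o^2 - o - 2) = (o - 2)*(o - 1)*(o + 1)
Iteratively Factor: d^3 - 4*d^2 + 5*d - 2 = (d - 2)*(d^2 - 2*d + 1) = (d - 2)*(d - 1)*(d - 1)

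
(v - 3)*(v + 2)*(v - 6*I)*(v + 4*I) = v^4 - v^3 - 2*I*v^3 + 18*v^2 + 2*I*v^2 - 24*v + 12*I*v - 144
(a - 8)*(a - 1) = a^2 - 9*a + 8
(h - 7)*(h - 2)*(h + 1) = h^3 - 8*h^2 + 5*h + 14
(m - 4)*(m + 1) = m^2 - 3*m - 4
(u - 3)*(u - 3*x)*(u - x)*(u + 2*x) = u^4 - 2*u^3*x - 3*u^3 - 5*u^2*x^2 + 6*u^2*x + 6*u*x^3 + 15*u*x^2 - 18*x^3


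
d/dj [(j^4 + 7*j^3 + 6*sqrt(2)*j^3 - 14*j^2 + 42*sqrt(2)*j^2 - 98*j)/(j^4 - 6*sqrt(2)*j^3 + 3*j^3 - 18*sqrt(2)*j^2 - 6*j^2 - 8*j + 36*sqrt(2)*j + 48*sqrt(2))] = 2*(-6*sqrt(2)*j^6 - 2*j^6 - 60*sqrt(2)*j^5 + 8*j^5 - 132*sqrt(2)*j^4 + 279*j^4 - 288*sqrt(2)*j^3 + 670*j^3 - 798*sqrt(2)*j^2 + 2138*j^2 - 672*sqrt(2)*j + 4032*j - 2352*sqrt(2))/(j^8 - 12*sqrt(2)*j^7 + 6*j^7 - 72*sqrt(2)*j^6 + 69*j^6 + 36*sqrt(2)*j^5 + 380*j^5 - 228*j^4 + 624*sqrt(2)*j^4 - 3648*j^3 + 144*sqrt(2)*j^3 - 1152*sqrt(2)*j^2 - 800*j^2 - 768*sqrt(2)*j + 6912*j + 4608)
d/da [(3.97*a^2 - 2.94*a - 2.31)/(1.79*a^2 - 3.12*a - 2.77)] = (-7.1238*a^2 - 13.724*a + 0.9366)/(3.2041*a^4 - 11.1696*a^3 - 0.1822*a^2 + 17.2848*a + 7.6729)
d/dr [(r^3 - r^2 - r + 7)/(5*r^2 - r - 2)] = (5*r^4 - 2*r^3 - 66*r + 9)/(25*r^4 - 10*r^3 - 19*r^2 + 4*r + 4)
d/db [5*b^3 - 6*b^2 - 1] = 3*b*(5*b - 4)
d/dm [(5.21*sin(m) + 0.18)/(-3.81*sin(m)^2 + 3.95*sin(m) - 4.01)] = (19.8501*sin(m)^2 + 1.3716*sin(m) - 21.6031)*cos(m)/(14.5161*sin(m)^4 - 30.099*sin(m)^3 + 46.1587*sin(m)^2 - 31.679*sin(m) + 16.0801)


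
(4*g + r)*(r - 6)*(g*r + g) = 4*g^2*r^2 - 20*g^2*r - 24*g^2 + g*r^3 - 5*g*r^2 - 6*g*r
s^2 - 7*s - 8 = (s - 8)*(s + 1)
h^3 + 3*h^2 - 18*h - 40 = (h - 4)*(h + 2)*(h + 5)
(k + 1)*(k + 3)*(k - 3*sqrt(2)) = k^3 - 3*sqrt(2)*k^2 + 4*k^2 - 12*sqrt(2)*k + 3*k - 9*sqrt(2)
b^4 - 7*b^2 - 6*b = b*(b - 3)*(b + 1)*(b + 2)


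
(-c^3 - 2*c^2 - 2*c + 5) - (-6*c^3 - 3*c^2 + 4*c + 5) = 5*c^3 + c^2 - 6*c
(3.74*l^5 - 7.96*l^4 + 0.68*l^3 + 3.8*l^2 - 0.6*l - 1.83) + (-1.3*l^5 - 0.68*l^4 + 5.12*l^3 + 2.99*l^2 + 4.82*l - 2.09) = 2.44*l^5 - 8.64*l^4 + 5.8*l^3 + 6.79*l^2 + 4.22*l - 3.92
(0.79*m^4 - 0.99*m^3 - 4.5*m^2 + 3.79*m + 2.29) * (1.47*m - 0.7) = 1.1613*m^5 - 2.0083*m^4 - 5.922*m^3 + 8.7213*m^2 + 0.7133*m - 1.603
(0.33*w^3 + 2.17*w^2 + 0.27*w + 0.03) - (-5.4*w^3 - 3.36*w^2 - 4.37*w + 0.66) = 5.73*w^3 + 5.53*w^2 + 4.64*w - 0.63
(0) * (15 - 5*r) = 0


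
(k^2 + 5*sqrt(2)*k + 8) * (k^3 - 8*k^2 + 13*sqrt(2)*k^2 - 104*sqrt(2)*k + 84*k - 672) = k^5 - 8*k^4 + 18*sqrt(2)*k^4 - 144*sqrt(2)*k^3 + 222*k^3 - 1776*k^2 + 524*sqrt(2)*k^2 - 4192*sqrt(2)*k + 672*k - 5376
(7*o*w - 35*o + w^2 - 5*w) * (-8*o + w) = -56*o^2*w + 280*o^2 - o*w^2 + 5*o*w + w^3 - 5*w^2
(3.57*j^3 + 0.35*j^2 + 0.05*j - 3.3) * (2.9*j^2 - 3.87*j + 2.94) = 10.353*j^5 - 12.8009*j^4 + 9.2863*j^3 - 8.7345*j^2 + 12.918*j - 9.702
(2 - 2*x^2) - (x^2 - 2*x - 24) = -3*x^2 + 2*x + 26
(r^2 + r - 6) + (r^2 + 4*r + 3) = 2*r^2 + 5*r - 3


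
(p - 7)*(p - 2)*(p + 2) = p^3 - 7*p^2 - 4*p + 28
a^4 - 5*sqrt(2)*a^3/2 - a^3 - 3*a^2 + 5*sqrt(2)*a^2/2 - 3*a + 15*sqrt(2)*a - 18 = (a - 3)*(a + 2)*(a - 3*sqrt(2)/2)*(a - sqrt(2))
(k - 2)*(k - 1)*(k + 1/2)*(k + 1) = k^4 - 3*k^3/2 - 2*k^2 + 3*k/2 + 1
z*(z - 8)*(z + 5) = z^3 - 3*z^2 - 40*z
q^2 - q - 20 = (q - 5)*(q + 4)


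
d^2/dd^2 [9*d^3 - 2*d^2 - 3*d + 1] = 54*d - 4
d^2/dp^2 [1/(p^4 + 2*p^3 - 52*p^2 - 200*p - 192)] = 4*((-3*p^2 - 3*p + 26)*(-p^4 - 2*p^3 + 52*p^2 + 200*p + 192) - 2*(2*p^3 + 3*p^2 - 52*p - 100)^2)/(-p^4 - 2*p^3 + 52*p^2 + 200*p + 192)^3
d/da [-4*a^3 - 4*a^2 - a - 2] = -12*a^2 - 8*a - 1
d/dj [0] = 0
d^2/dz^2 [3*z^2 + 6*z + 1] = 6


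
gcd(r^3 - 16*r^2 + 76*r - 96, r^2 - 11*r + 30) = r - 6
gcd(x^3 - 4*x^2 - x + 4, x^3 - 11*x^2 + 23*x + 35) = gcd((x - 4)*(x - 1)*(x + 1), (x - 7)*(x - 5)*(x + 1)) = x + 1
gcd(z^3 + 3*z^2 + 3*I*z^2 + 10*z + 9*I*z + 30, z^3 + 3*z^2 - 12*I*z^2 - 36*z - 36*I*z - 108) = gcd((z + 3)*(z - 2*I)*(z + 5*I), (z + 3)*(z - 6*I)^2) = z + 3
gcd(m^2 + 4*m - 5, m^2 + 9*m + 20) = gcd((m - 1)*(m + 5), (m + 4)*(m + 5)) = m + 5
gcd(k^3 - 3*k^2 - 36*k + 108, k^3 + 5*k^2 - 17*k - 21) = k - 3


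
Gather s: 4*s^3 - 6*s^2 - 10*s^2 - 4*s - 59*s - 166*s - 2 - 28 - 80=4*s^3 - 16*s^2 - 229*s - 110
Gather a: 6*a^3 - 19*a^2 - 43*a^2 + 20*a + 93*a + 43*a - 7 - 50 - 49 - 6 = 6*a^3 - 62*a^2 + 156*a - 112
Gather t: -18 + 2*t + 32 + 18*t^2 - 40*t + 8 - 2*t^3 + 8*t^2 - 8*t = -2*t^3 + 26*t^2 - 46*t + 22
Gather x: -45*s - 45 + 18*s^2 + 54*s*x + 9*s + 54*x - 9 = 18*s^2 - 36*s + x*(54*s + 54) - 54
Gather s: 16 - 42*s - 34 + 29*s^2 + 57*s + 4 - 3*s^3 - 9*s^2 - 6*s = -3*s^3 + 20*s^2 + 9*s - 14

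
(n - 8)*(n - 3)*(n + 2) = n^3 - 9*n^2 + 2*n + 48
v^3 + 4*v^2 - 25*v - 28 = (v - 4)*(v + 1)*(v + 7)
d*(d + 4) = d^2 + 4*d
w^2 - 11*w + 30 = (w - 6)*(w - 5)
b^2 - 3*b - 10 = (b - 5)*(b + 2)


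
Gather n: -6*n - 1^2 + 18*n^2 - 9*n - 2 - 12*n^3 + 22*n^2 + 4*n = -12*n^3 + 40*n^2 - 11*n - 3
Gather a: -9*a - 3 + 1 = -9*a - 2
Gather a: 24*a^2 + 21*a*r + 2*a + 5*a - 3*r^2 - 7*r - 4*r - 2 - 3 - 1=24*a^2 + a*(21*r + 7) - 3*r^2 - 11*r - 6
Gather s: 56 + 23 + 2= 81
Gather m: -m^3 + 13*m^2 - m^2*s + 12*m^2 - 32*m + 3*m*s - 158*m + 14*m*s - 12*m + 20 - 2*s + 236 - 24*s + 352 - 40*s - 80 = -m^3 + m^2*(25 - s) + m*(17*s - 202) - 66*s + 528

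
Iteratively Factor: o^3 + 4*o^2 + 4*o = (o)*(o^2 + 4*o + 4) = o*(o + 2)*(o + 2)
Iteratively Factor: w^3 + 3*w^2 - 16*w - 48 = (w + 3)*(w^2 - 16) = (w + 3)*(w + 4)*(w - 4)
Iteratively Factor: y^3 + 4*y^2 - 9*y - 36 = (y - 3)*(y^2 + 7*y + 12) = (y - 3)*(y + 3)*(y + 4)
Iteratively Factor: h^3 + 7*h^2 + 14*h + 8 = (h + 2)*(h^2 + 5*h + 4) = (h + 2)*(h + 4)*(h + 1)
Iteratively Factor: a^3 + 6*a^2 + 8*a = (a + 4)*(a^2 + 2*a) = a*(a + 4)*(a + 2)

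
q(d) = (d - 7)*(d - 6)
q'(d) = 2*d - 13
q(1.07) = 29.23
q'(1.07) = -10.86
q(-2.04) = 72.68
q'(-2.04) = -17.08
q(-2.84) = 86.99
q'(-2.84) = -18.68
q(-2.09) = 73.54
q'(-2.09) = -17.18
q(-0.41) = 47.50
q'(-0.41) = -13.82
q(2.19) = 18.33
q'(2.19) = -8.62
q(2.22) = 18.07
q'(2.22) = -8.56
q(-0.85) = 53.77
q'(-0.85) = -14.70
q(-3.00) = 90.00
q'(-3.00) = -19.00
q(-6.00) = 156.00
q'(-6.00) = -25.00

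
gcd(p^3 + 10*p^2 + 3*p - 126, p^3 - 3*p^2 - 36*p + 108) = p^2 + 3*p - 18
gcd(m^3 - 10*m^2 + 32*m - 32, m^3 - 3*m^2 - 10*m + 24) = m^2 - 6*m + 8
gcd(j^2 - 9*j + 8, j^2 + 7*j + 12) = 1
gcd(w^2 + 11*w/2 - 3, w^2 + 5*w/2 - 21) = w + 6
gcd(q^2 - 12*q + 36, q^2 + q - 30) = 1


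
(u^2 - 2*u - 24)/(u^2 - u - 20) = (u - 6)/(u - 5)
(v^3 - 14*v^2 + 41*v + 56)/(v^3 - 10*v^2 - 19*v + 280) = (v + 1)/(v + 5)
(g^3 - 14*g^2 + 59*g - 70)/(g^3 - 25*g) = (g^2 - 9*g + 14)/(g*(g + 5))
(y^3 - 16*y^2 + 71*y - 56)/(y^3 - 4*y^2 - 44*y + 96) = (y^2 - 8*y + 7)/(y^2 + 4*y - 12)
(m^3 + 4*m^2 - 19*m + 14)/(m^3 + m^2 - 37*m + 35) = (m - 2)/(m - 5)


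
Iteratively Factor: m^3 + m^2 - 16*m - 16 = (m + 1)*(m^2 - 16) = (m - 4)*(m + 1)*(m + 4)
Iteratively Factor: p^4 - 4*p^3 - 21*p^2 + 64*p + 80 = (p - 5)*(p^3 + p^2 - 16*p - 16) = (p - 5)*(p + 4)*(p^2 - 3*p - 4) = (p - 5)*(p - 4)*(p + 4)*(p + 1)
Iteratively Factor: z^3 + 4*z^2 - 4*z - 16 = (z + 4)*(z^2 - 4) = (z + 2)*(z + 4)*(z - 2)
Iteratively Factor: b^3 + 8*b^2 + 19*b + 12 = (b + 1)*(b^2 + 7*b + 12) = (b + 1)*(b + 4)*(b + 3)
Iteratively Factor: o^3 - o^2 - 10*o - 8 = (o + 2)*(o^2 - 3*o - 4) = (o - 4)*(o + 2)*(o + 1)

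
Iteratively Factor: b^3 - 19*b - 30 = (b + 2)*(b^2 - 2*b - 15) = (b - 5)*(b + 2)*(b + 3)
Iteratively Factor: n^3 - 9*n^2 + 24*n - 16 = (n - 1)*(n^2 - 8*n + 16) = (n - 4)*(n - 1)*(n - 4)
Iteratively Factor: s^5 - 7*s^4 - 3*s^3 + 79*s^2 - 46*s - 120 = (s + 3)*(s^4 - 10*s^3 + 27*s^2 - 2*s - 40) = (s - 4)*(s + 3)*(s^3 - 6*s^2 + 3*s + 10) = (s - 4)*(s - 2)*(s + 3)*(s^2 - 4*s - 5) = (s - 4)*(s - 2)*(s + 1)*(s + 3)*(s - 5)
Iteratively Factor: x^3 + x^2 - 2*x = (x)*(x^2 + x - 2) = x*(x + 2)*(x - 1)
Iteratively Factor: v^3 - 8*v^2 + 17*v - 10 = (v - 2)*(v^2 - 6*v + 5) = (v - 5)*(v - 2)*(v - 1)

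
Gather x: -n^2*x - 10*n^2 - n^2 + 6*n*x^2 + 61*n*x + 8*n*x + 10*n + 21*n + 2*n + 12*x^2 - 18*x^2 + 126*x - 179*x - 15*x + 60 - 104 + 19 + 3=-11*n^2 + 33*n + x^2*(6*n - 6) + x*(-n^2 + 69*n - 68) - 22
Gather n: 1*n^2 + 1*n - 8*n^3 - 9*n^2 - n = -8*n^3 - 8*n^2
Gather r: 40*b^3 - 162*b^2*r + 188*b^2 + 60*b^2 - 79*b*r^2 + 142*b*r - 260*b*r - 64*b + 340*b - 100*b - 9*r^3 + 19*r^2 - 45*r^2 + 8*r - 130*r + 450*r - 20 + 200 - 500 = 40*b^3 + 248*b^2 + 176*b - 9*r^3 + r^2*(-79*b - 26) + r*(-162*b^2 - 118*b + 328) - 320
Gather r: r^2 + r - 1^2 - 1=r^2 + r - 2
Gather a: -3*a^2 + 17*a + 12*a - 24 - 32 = -3*a^2 + 29*a - 56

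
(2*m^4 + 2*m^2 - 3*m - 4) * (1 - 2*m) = -4*m^5 + 2*m^4 - 4*m^3 + 8*m^2 + 5*m - 4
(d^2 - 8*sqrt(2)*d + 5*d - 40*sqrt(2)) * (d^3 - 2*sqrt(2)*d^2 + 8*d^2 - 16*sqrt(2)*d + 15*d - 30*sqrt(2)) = d^5 - 10*sqrt(2)*d^4 + 13*d^4 - 130*sqrt(2)*d^3 + 87*d^3 - 550*sqrt(2)*d^2 + 491*d^2 - 750*sqrt(2)*d + 1760*d + 2400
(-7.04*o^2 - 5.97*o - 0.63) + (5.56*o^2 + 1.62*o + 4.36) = -1.48*o^2 - 4.35*o + 3.73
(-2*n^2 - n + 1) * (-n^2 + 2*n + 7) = 2*n^4 - 3*n^3 - 17*n^2 - 5*n + 7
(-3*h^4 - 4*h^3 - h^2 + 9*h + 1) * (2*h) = -6*h^5 - 8*h^4 - 2*h^3 + 18*h^2 + 2*h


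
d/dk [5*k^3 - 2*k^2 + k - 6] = 15*k^2 - 4*k + 1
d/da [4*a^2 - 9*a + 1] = 8*a - 9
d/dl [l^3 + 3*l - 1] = 3*l^2 + 3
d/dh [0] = 0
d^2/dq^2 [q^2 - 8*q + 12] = 2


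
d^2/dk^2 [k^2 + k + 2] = 2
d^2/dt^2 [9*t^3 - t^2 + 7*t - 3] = 54*t - 2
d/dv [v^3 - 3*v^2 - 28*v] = 3*v^2 - 6*v - 28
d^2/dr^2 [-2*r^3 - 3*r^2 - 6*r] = -12*r - 6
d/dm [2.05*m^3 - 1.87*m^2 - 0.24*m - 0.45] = 6.15*m^2 - 3.74*m - 0.24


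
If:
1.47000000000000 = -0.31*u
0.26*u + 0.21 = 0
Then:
No Solution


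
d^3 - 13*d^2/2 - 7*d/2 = d*(d - 7)*(d + 1/2)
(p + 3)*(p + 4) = p^2 + 7*p + 12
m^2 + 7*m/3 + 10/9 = (m + 2/3)*(m + 5/3)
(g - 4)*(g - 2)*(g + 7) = g^3 + g^2 - 34*g + 56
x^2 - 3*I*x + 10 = (x - 5*I)*(x + 2*I)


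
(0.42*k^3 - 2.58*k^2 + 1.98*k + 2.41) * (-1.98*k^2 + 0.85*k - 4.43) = -0.8316*k^5 + 5.4654*k^4 - 7.974*k^3 + 8.3406*k^2 - 6.7229*k - 10.6763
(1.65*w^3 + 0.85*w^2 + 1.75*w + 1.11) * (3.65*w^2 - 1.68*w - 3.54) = 6.0225*w^5 + 0.3305*w^4 - 0.881499999999999*w^3 - 1.8975*w^2 - 8.0598*w - 3.9294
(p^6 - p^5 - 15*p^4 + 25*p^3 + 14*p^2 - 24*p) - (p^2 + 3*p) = p^6 - p^5 - 15*p^4 + 25*p^3 + 13*p^2 - 27*p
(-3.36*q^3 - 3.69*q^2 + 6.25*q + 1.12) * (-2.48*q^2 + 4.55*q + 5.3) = 8.3328*q^5 - 6.1368*q^4 - 50.0975*q^3 + 6.1029*q^2 + 38.221*q + 5.936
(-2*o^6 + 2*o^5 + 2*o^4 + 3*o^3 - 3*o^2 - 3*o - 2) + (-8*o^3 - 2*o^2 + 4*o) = -2*o^6 + 2*o^5 + 2*o^4 - 5*o^3 - 5*o^2 + o - 2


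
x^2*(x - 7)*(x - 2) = x^4 - 9*x^3 + 14*x^2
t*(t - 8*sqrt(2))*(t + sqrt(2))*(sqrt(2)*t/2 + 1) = sqrt(2)*t^4/2 - 6*t^3 - 15*sqrt(2)*t^2 - 16*t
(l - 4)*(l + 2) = l^2 - 2*l - 8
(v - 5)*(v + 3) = v^2 - 2*v - 15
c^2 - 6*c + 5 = (c - 5)*(c - 1)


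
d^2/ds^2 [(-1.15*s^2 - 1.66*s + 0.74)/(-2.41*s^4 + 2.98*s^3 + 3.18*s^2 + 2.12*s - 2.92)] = (40.07589*s^8 + 66.142932*s^7 - 238.656828*s^6 + 242.060256*s^5 - 69.32172*s^4 - 193.523568*s^3 + 226.947648*s^2 + 23.916768*s + 19.768448)/(13.997521*s^12 - 51.924414*s^11 + 8.79601799999999*s^10 + 73.625636*s^9 + 130.625088*s^8 - 175.2258*s^7 - 176.6802*s^6 - 27.981456*s^5 + 218.038272*s^4 + 32.358688*s^3 - 41.970912*s^2 - 54.227904*s + 24.897088)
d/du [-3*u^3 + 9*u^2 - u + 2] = -9*u^2 + 18*u - 1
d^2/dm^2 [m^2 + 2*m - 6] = 2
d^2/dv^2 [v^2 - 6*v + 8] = 2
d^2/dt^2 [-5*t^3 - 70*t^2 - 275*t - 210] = -30*t - 140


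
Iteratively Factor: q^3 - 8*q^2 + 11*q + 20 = (q - 4)*(q^2 - 4*q - 5) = (q - 5)*(q - 4)*(q + 1)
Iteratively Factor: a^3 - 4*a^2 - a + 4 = (a - 1)*(a^2 - 3*a - 4) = (a - 4)*(a - 1)*(a + 1)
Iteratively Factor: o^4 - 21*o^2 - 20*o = (o - 5)*(o^3 + 5*o^2 + 4*o) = (o - 5)*(o + 4)*(o^2 + o) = (o - 5)*(o + 1)*(o + 4)*(o)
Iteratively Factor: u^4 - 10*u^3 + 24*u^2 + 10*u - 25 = (u - 1)*(u^3 - 9*u^2 + 15*u + 25) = (u - 1)*(u + 1)*(u^2 - 10*u + 25) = (u - 5)*(u - 1)*(u + 1)*(u - 5)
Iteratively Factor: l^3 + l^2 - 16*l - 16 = (l + 1)*(l^2 - 16) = (l + 1)*(l + 4)*(l - 4)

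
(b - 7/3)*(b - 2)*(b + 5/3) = b^3 - 8*b^2/3 - 23*b/9 + 70/9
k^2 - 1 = (k - 1)*(k + 1)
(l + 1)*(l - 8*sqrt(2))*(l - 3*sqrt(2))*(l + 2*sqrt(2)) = l^4 - 9*sqrt(2)*l^3 + l^3 - 9*sqrt(2)*l^2 + 4*l^2 + 4*l + 96*sqrt(2)*l + 96*sqrt(2)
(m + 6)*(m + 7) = m^2 + 13*m + 42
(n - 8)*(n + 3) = n^2 - 5*n - 24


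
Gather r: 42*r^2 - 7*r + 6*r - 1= 42*r^2 - r - 1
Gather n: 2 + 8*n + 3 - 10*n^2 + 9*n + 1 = -10*n^2 + 17*n + 6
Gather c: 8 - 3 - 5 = 0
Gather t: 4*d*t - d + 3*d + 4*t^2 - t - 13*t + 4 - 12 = 2*d + 4*t^2 + t*(4*d - 14) - 8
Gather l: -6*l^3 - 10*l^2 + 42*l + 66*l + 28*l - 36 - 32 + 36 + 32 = -6*l^3 - 10*l^2 + 136*l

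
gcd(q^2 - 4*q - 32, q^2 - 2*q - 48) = q - 8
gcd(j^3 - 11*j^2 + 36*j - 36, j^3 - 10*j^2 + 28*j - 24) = j^2 - 8*j + 12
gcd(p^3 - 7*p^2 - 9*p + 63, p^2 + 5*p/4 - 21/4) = p + 3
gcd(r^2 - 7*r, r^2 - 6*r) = r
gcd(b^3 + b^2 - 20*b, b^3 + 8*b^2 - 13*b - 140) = b^2 + b - 20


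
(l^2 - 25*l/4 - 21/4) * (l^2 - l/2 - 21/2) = l^4 - 27*l^3/4 - 101*l^2/8 + 273*l/4 + 441/8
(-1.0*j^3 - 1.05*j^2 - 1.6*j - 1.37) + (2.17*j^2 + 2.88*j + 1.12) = -1.0*j^3 + 1.12*j^2 + 1.28*j - 0.25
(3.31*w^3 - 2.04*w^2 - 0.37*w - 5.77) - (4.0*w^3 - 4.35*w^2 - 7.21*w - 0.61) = -0.69*w^3 + 2.31*w^2 + 6.84*w - 5.16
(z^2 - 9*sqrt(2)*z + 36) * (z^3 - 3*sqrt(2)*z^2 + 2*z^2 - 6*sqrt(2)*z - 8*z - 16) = z^5 - 12*sqrt(2)*z^4 + 2*z^4 - 24*sqrt(2)*z^3 + 82*z^3 - 36*sqrt(2)*z^2 + 164*z^2 - 288*z - 72*sqrt(2)*z - 576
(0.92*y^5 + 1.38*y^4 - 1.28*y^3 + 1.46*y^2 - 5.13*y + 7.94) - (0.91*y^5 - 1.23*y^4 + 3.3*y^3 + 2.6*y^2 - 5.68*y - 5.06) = 0.01*y^5 + 2.61*y^4 - 4.58*y^3 - 1.14*y^2 + 0.55*y + 13.0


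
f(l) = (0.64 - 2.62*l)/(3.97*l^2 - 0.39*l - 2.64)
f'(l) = (0.39 - 7.94*l)*(0.64 - 2.62*l)/(3.97*l^2 - 0.39*l - 2.64)^2 - 2.62/(3.97*l^2 - 0.39*l - 2.64) = (10.4014*l^2 - 5.0816*l + 7.1664)/(15.7609*l^4 - 3.0966*l^3 - 20.8095*l^2 + 2.0592*l + 6.9696)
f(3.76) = -0.18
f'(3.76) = 0.05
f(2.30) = -0.31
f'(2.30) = 0.17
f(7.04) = -0.09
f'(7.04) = 0.01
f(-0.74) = -14.53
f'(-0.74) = 528.02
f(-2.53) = 0.31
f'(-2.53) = 0.15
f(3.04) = -0.22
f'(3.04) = 0.08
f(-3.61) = 0.20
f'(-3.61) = 0.06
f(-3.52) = 0.21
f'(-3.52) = 0.07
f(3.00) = -0.23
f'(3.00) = 0.08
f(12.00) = -0.05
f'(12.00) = 0.00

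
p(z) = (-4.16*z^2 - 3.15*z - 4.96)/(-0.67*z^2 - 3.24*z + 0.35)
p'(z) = (-8.32*z - 3.15)/(-0.67*z^2 - 3.24*z + 0.35) + (1.34*z + 3.24)*(-4.16*z^2 - 3.15*z - 4.96)/(-0.67*z^2 - 3.24*z + 0.35)^2 = (11.3679*z^2 - 9.5584*z - 17.1729)/(0.4489*z^4 + 4.3416*z^3 + 10.0286*z^2 - 2.268*z + 0.1225)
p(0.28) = 10.12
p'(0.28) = -50.99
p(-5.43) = 61.00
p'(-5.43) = 112.70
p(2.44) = 3.24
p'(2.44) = 0.20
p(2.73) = 3.30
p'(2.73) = 0.23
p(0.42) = 6.22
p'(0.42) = -15.05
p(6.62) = 4.12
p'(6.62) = 0.16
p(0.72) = 4.03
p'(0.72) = -3.35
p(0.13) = 65.92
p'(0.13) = -2675.95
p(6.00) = 4.02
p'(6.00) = 0.18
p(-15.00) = 8.78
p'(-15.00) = 0.26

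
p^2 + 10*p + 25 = (p + 5)^2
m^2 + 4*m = m*(m + 4)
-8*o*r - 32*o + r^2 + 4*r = (-8*o + r)*(r + 4)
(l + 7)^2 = l^2 + 14*l + 49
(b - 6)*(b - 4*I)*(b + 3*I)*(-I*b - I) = -I*b^4 - b^3 + 5*I*b^3 + 5*b^2 - 6*I*b^2 + 6*b + 60*I*b + 72*I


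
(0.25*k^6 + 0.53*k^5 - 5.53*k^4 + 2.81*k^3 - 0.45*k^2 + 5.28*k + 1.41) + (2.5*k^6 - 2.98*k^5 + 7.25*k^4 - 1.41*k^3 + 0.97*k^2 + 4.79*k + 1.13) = 2.75*k^6 - 2.45*k^5 + 1.72*k^4 + 1.4*k^3 + 0.52*k^2 + 10.07*k + 2.54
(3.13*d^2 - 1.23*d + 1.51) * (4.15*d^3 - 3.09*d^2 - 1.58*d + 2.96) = 12.9895*d^5 - 14.7762*d^4 + 5.1218*d^3 + 6.5423*d^2 - 6.0266*d + 4.4696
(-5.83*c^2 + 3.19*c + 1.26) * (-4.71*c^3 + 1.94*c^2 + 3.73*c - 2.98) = 27.4593*c^5 - 26.3351*c^4 - 21.4919*c^3 + 31.7165*c^2 - 4.8064*c - 3.7548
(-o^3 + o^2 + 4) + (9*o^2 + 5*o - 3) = -o^3 + 10*o^2 + 5*o + 1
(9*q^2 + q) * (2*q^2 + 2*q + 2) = 18*q^4 + 20*q^3 + 20*q^2 + 2*q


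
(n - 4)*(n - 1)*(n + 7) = n^3 + 2*n^2 - 31*n + 28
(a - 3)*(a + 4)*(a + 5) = a^3 + 6*a^2 - 7*a - 60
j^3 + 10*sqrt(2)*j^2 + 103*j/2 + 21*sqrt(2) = (j + sqrt(2)/2)*(j + 7*sqrt(2)/2)*(j + 6*sqrt(2))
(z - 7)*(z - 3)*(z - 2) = z^3 - 12*z^2 + 41*z - 42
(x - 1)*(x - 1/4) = x^2 - 5*x/4 + 1/4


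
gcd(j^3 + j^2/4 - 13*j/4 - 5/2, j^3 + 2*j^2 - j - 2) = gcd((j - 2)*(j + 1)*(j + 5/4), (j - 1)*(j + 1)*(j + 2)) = j + 1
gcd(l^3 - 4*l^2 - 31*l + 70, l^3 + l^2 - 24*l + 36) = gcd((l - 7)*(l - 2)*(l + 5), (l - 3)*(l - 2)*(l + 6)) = l - 2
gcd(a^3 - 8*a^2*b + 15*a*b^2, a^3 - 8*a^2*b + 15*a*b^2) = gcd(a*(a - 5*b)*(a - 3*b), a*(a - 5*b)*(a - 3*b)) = a^3 - 8*a^2*b + 15*a*b^2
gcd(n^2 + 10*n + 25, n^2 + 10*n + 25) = n^2 + 10*n + 25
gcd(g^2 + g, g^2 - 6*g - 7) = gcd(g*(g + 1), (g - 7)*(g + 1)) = g + 1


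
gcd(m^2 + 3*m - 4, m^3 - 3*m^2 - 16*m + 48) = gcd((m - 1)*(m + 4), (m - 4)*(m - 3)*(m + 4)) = m + 4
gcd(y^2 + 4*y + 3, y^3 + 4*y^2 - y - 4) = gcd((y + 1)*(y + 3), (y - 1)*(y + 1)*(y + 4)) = y + 1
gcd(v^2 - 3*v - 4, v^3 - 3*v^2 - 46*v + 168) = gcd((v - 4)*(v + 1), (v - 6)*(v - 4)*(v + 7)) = v - 4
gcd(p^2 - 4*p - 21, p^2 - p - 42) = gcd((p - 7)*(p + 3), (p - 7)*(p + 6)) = p - 7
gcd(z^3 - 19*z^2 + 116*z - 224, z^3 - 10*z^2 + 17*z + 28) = z^2 - 11*z + 28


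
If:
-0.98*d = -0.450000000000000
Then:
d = 0.46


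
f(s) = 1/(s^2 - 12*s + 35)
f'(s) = (12 - 2*s)/(s^2 - 12*s + 35)^2 = 2*(6 - s)/(s^2 - 12*s + 35)^2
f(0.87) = 0.04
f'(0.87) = 0.02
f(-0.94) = 0.02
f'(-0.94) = 0.01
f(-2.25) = 0.01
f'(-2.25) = 0.00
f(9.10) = 0.12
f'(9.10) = -0.08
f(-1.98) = 0.02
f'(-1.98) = 0.00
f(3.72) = 0.24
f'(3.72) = 0.26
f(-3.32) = 0.01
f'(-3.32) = 0.00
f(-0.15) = 0.03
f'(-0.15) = 0.01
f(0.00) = 0.03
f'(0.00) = 0.01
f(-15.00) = 0.00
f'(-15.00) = 0.00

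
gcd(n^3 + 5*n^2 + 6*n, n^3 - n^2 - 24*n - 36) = n^2 + 5*n + 6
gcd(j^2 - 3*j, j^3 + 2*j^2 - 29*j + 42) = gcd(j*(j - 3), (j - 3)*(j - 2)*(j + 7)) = j - 3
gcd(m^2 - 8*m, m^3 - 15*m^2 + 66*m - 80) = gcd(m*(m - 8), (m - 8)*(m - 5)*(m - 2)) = m - 8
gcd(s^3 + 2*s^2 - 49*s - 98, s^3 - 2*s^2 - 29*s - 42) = s^2 - 5*s - 14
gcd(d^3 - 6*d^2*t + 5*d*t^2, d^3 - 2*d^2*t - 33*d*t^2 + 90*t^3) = -d + 5*t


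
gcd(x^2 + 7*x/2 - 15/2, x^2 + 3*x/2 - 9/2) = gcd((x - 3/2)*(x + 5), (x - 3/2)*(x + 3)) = x - 3/2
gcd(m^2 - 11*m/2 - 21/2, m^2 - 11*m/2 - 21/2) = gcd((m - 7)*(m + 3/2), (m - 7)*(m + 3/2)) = m^2 - 11*m/2 - 21/2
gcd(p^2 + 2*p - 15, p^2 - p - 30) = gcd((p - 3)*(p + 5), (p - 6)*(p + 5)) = p + 5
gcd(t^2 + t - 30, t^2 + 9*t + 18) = t + 6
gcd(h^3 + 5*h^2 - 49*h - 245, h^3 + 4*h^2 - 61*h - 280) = h^2 + 12*h + 35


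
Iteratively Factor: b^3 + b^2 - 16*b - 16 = (b + 4)*(b^2 - 3*b - 4) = (b + 1)*(b + 4)*(b - 4)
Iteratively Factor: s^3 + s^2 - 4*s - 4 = (s - 2)*(s^2 + 3*s + 2) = (s - 2)*(s + 1)*(s + 2)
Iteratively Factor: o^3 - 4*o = (o)*(o^2 - 4) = o*(o + 2)*(o - 2)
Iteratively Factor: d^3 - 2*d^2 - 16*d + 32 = (d + 4)*(d^2 - 6*d + 8) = (d - 4)*(d + 4)*(d - 2)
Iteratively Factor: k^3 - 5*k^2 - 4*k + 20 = (k + 2)*(k^2 - 7*k + 10) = (k - 5)*(k + 2)*(k - 2)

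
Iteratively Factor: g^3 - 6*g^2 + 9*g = (g - 3)*(g^2 - 3*g) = g*(g - 3)*(g - 3)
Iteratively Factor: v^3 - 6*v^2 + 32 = (v - 4)*(v^2 - 2*v - 8) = (v - 4)*(v + 2)*(v - 4)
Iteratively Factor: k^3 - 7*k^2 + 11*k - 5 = (k - 1)*(k^2 - 6*k + 5) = (k - 5)*(k - 1)*(k - 1)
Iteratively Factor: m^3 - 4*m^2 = (m)*(m^2 - 4*m) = m*(m - 4)*(m)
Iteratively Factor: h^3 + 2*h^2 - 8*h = (h + 4)*(h^2 - 2*h) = (h - 2)*(h + 4)*(h)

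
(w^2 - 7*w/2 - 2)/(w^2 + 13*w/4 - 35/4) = 2*(2*w^2 - 7*w - 4)/(4*w^2 + 13*w - 35)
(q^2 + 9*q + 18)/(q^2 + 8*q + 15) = (q + 6)/(q + 5)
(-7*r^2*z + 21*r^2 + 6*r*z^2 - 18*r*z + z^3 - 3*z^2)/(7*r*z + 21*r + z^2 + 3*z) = (-r*z + 3*r + z^2 - 3*z)/(z + 3)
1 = 1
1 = 1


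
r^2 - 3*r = r*(r - 3)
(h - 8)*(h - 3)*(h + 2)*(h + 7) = h^4 - 2*h^3 - 61*h^2 + 62*h + 336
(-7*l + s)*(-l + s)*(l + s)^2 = 7*l^4 + 6*l^3*s - 8*l^2*s^2 - 6*l*s^3 + s^4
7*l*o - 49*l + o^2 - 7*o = (7*l + o)*(o - 7)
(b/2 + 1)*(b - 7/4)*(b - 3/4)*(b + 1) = b^4/2 + b^3/4 - 67*b^2/32 - 17*b/32 + 21/16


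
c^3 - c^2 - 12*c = c*(c - 4)*(c + 3)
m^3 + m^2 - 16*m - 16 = (m - 4)*(m + 1)*(m + 4)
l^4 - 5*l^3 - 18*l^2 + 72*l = l*(l - 6)*(l - 3)*(l + 4)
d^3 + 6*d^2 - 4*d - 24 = (d - 2)*(d + 2)*(d + 6)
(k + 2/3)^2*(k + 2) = k^3 + 10*k^2/3 + 28*k/9 + 8/9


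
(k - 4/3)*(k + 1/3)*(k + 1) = k^3 - 13*k/9 - 4/9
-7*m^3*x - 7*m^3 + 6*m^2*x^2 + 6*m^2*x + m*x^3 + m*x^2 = (-m + x)*(7*m + x)*(m*x + m)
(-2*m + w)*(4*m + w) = -8*m^2 + 2*m*w + w^2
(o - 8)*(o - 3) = o^2 - 11*o + 24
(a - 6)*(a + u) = a^2 + a*u - 6*a - 6*u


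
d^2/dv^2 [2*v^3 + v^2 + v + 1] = 12*v + 2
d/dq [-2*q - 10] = -2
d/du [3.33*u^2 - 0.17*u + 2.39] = 6.66*u - 0.17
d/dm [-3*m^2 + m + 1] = 1 - 6*m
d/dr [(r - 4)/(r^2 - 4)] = (r^2 - 2*r*(r - 4) - 4)/(r^2 - 4)^2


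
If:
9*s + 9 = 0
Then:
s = -1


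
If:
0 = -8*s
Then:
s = 0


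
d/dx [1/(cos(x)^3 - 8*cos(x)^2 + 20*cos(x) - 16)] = (3*cos(x) - 10)*sin(x)/((cos(x) - 4)^2*(cos(x) - 2)^3)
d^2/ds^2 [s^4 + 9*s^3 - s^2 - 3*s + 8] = 12*s^2 + 54*s - 2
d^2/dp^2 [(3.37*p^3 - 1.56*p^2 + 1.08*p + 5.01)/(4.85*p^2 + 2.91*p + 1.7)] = (-1.13686837721616e-13*p^5 - 1.4210854715202e-14*p^4 + 96.346414*p^3 + 884.28789*p^2 + 429.26001*p - 17.466858)/(114.084125*p^6 + 205.351425*p^5 + 243.175605*p^4 + 168.599871*p^3 + 85.23681*p^2 + 25.2297*p + 4.913)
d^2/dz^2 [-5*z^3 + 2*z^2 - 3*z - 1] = 4 - 30*z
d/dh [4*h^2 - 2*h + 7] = 8*h - 2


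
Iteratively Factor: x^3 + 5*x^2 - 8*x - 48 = (x + 4)*(x^2 + x - 12) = (x + 4)^2*(x - 3)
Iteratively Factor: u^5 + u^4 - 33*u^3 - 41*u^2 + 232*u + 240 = (u + 4)*(u^4 - 3*u^3 - 21*u^2 + 43*u + 60) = (u - 3)*(u + 4)*(u^3 - 21*u - 20) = (u - 3)*(u + 1)*(u + 4)*(u^2 - u - 20) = (u - 3)*(u + 1)*(u + 4)^2*(u - 5)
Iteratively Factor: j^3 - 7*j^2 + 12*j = (j)*(j^2 - 7*j + 12) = j*(j - 4)*(j - 3)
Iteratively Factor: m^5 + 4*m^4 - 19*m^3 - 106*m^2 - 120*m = (m + 2)*(m^4 + 2*m^3 - 23*m^2 - 60*m) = m*(m + 2)*(m^3 + 2*m^2 - 23*m - 60) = m*(m + 2)*(m + 4)*(m^2 - 2*m - 15) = m*(m - 5)*(m + 2)*(m + 4)*(m + 3)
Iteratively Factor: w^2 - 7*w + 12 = (w - 4)*(w - 3)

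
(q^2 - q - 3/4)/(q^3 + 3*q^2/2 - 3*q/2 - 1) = (q - 3/2)/(q^2 + q - 2)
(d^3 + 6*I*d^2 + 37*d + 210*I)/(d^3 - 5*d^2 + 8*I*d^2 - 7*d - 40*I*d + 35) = (d^2 - I*d + 30)/(d^2 + d*(-5 + I) - 5*I)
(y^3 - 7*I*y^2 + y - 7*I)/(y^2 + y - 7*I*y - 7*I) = (y^2 + 1)/(y + 1)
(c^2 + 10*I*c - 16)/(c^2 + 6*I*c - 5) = (c^2 + 10*I*c - 16)/(c^2 + 6*I*c - 5)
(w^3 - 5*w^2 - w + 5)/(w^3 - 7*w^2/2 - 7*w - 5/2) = 2*(w - 1)/(2*w + 1)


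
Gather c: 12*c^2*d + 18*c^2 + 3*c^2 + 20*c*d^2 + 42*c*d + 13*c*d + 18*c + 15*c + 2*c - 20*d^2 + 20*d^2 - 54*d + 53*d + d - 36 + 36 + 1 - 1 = c^2*(12*d + 21) + c*(20*d^2 + 55*d + 35)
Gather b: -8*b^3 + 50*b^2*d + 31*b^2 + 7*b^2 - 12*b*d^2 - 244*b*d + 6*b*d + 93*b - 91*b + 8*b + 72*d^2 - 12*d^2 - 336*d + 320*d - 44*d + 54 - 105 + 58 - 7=-8*b^3 + b^2*(50*d + 38) + b*(-12*d^2 - 238*d + 10) + 60*d^2 - 60*d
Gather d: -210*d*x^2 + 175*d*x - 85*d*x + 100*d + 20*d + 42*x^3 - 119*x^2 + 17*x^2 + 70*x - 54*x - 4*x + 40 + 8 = d*(-210*x^2 + 90*x + 120) + 42*x^3 - 102*x^2 + 12*x + 48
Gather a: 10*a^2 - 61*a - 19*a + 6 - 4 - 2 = 10*a^2 - 80*a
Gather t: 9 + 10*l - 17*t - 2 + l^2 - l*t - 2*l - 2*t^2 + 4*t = l^2 + 8*l - 2*t^2 + t*(-l - 13) + 7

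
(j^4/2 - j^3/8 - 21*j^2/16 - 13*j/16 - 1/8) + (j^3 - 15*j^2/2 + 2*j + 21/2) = j^4/2 + 7*j^3/8 - 141*j^2/16 + 19*j/16 + 83/8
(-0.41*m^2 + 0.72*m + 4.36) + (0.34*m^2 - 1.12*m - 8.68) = -0.07*m^2 - 0.4*m - 4.32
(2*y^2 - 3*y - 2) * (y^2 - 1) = 2*y^4 - 3*y^3 - 4*y^2 + 3*y + 2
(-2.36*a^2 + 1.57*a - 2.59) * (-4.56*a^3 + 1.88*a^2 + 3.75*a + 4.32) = 10.7616*a^5 - 11.596*a^4 + 5.912*a^3 - 9.1769*a^2 - 2.9301*a - 11.1888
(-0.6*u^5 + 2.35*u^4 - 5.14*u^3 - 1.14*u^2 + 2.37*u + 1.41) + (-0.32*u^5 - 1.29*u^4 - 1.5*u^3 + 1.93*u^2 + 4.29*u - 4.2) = -0.92*u^5 + 1.06*u^4 - 6.64*u^3 + 0.79*u^2 + 6.66*u - 2.79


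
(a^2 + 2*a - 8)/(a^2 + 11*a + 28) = (a - 2)/(a + 7)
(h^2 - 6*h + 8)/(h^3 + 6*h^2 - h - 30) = (h - 4)/(h^2 + 8*h + 15)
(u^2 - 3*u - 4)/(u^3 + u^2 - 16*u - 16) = 1/(u + 4)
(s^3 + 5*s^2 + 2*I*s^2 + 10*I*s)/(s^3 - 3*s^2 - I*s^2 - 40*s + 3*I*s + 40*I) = s*(s + 2*I)/(s^2 - s*(8 + I) + 8*I)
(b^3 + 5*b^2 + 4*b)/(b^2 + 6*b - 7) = b*(b^2 + 5*b + 4)/(b^2 + 6*b - 7)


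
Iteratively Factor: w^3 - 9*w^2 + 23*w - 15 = (w - 3)*(w^2 - 6*w + 5) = (w - 5)*(w - 3)*(w - 1)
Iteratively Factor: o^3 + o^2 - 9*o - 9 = (o + 1)*(o^2 - 9) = (o - 3)*(o + 1)*(o + 3)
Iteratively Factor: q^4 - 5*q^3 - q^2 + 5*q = (q)*(q^3 - 5*q^2 - q + 5) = q*(q - 1)*(q^2 - 4*q - 5) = q*(q - 1)*(q + 1)*(q - 5)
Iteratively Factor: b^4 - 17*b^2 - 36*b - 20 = (b + 2)*(b^3 - 2*b^2 - 13*b - 10) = (b + 2)^2*(b^2 - 4*b - 5) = (b - 5)*(b + 2)^2*(b + 1)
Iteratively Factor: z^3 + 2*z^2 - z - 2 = (z + 2)*(z^2 - 1) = (z - 1)*(z + 2)*(z + 1)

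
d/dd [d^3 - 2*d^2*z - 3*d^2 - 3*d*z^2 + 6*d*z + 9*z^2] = 3*d^2 - 4*d*z - 6*d - 3*z^2 + 6*z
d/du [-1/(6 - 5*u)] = -5/(5*u - 6)^2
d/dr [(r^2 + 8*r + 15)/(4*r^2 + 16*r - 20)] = -1/(r^2 - 2*r + 1)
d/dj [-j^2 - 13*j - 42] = -2*j - 13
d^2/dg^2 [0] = 0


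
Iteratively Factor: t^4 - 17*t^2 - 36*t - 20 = (t + 1)*(t^3 - t^2 - 16*t - 20) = (t + 1)*(t + 2)*(t^2 - 3*t - 10) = (t - 5)*(t + 1)*(t + 2)*(t + 2)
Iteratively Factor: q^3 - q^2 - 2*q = (q)*(q^2 - q - 2) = q*(q + 1)*(q - 2)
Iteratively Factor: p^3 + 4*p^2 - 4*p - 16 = (p + 2)*(p^2 + 2*p - 8) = (p - 2)*(p + 2)*(p + 4)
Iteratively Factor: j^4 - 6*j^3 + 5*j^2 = (j)*(j^3 - 6*j^2 + 5*j) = j^2*(j^2 - 6*j + 5) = j^2*(j - 5)*(j - 1)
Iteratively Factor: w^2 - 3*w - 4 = (w - 4)*(w + 1)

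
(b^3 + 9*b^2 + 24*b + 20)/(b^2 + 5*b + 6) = (b^2 + 7*b + 10)/(b + 3)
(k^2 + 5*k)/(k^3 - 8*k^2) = (k + 5)/(k*(k - 8))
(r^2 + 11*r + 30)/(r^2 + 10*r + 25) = (r + 6)/(r + 5)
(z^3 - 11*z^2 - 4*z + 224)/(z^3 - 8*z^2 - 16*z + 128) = (z - 7)/(z - 4)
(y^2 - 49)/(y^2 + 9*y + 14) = (y - 7)/(y + 2)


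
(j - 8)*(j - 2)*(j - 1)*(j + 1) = j^4 - 10*j^3 + 15*j^2 + 10*j - 16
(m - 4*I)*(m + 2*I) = m^2 - 2*I*m + 8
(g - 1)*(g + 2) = g^2 + g - 2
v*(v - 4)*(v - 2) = v^3 - 6*v^2 + 8*v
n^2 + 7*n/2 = n*(n + 7/2)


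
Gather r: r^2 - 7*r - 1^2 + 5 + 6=r^2 - 7*r + 10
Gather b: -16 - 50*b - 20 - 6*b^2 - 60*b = -6*b^2 - 110*b - 36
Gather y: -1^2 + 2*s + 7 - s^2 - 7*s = -s^2 - 5*s + 6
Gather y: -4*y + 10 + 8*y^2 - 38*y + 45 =8*y^2 - 42*y + 55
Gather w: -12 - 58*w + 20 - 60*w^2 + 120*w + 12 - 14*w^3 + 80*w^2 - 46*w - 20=-14*w^3 + 20*w^2 + 16*w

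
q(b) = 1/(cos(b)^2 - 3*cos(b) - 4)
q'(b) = (2*sin(b)*cos(b) - 3*sin(b))/(cos(b)^2 - 3*cos(b) - 4)^2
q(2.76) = -2.82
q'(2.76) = -14.39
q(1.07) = -0.19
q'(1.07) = -0.07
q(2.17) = -0.50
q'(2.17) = -0.86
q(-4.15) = -0.47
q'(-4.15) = -0.77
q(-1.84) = -0.32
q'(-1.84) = 0.35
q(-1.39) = -0.22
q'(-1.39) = 0.13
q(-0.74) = -0.18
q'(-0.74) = 0.03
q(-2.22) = -0.55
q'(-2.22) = 1.01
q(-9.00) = -2.29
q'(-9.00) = 10.43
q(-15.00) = -0.87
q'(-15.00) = 2.25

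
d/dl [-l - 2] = -1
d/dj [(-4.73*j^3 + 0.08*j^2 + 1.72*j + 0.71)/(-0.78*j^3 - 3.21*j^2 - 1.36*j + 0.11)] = (15.2457*j^4 + 15.5488*j^3 + 5.5129*j^2 + 4.5758*j + 1.1548)/(0.6084*j^6 + 5.0076*j^5 + 12.4257*j^4 + 8.5596*j^3 + 1.1434*j^2 - 0.2992*j + 0.0121)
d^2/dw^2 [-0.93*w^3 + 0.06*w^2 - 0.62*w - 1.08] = 0.12 - 5.58*w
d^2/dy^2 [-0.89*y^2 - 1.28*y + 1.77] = -1.78000000000000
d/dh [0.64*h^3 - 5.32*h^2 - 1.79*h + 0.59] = 1.92*h^2 - 10.64*h - 1.79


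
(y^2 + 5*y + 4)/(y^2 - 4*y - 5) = (y + 4)/(y - 5)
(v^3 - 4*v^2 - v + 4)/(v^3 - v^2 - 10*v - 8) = (v - 1)/(v + 2)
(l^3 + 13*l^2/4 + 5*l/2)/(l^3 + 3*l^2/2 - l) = (4*l + 5)/(2*(2*l - 1))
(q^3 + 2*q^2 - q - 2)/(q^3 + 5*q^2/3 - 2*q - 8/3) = 3*(q - 1)/(3*q - 4)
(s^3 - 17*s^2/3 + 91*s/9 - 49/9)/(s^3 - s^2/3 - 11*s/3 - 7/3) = (3*s^2 - 10*s + 7)/(3*(s^2 + 2*s + 1))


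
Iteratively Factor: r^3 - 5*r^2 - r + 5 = (r - 1)*(r^2 - 4*r - 5) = (r - 1)*(r + 1)*(r - 5)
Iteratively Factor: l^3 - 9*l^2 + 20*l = (l)*(l^2 - 9*l + 20) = l*(l - 5)*(l - 4)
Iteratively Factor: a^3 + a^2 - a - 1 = (a + 1)*(a^2 - 1) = (a + 1)^2*(a - 1)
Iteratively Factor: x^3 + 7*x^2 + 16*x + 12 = (x + 2)*(x^2 + 5*x + 6) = (x + 2)*(x + 3)*(x + 2)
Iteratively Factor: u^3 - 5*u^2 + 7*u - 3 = (u - 1)*(u^2 - 4*u + 3) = (u - 3)*(u - 1)*(u - 1)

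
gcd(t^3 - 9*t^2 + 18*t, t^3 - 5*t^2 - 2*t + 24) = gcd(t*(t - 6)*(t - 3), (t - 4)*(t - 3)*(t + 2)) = t - 3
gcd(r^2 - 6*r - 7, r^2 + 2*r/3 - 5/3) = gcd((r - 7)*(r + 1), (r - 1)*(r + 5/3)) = 1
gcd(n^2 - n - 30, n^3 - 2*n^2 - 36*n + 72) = n - 6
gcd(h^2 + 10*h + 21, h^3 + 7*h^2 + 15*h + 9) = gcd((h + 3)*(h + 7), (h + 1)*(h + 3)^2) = h + 3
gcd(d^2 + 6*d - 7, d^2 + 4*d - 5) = d - 1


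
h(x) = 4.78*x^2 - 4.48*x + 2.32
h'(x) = 9.56*x - 4.48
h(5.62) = 128.12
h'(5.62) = 49.25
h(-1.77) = 25.22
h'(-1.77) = -21.40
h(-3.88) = 91.66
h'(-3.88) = -41.57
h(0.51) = 1.28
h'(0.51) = 0.40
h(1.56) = 6.96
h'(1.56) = 10.43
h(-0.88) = 9.96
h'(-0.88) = -12.89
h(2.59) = 22.78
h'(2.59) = 20.28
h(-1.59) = 21.53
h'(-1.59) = -19.68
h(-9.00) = 429.82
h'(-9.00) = -90.52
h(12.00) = 636.88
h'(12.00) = 110.24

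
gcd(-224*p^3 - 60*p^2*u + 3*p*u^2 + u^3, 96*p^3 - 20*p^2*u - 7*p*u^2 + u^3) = 32*p^2 + 4*p*u - u^2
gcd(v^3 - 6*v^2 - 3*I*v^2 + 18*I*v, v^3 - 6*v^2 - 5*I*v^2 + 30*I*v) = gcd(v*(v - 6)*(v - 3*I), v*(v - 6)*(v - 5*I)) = v^2 - 6*v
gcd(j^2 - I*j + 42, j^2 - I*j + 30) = 1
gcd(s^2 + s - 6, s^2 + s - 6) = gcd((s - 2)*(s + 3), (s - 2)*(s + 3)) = s^2 + s - 6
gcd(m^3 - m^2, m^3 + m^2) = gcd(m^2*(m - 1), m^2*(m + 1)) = m^2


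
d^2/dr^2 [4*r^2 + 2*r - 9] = 8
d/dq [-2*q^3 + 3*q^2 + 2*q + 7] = -6*q^2 + 6*q + 2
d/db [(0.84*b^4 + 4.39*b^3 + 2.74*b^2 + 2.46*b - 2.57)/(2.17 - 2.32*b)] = (-5.8464*b^4 - 13.0784*b^3 + 22.2221*b^2 + 11.8916*b - 0.624199999999999)/(5.3824*b^2 - 10.0688*b + 4.7089)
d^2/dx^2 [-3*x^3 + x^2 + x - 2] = 2 - 18*x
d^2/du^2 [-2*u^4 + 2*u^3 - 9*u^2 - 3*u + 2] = -24*u^2 + 12*u - 18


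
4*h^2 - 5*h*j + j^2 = (-4*h + j)*(-h + j)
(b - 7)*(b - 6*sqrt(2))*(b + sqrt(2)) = b^3 - 5*sqrt(2)*b^2 - 7*b^2 - 12*b + 35*sqrt(2)*b + 84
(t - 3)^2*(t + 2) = t^3 - 4*t^2 - 3*t + 18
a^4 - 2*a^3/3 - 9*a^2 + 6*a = a*(a - 3)*(a - 2/3)*(a + 3)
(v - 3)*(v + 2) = v^2 - v - 6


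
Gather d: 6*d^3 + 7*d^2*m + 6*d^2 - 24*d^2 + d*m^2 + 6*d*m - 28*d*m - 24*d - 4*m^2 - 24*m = 6*d^3 + d^2*(7*m - 18) + d*(m^2 - 22*m - 24) - 4*m^2 - 24*m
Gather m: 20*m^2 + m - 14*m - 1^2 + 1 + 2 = 20*m^2 - 13*m + 2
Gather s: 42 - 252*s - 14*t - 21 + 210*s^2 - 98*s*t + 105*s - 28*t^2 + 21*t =210*s^2 + s*(-98*t - 147) - 28*t^2 + 7*t + 21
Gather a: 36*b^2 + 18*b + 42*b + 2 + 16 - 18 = 36*b^2 + 60*b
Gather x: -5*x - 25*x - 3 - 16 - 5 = -30*x - 24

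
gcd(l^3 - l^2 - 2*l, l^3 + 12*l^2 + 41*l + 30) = l + 1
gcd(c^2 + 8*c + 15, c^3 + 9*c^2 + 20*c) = c + 5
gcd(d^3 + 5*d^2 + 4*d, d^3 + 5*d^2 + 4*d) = d^3 + 5*d^2 + 4*d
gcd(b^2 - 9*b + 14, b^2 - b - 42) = b - 7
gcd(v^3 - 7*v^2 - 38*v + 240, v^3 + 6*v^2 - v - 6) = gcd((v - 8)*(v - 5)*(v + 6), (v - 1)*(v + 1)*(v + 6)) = v + 6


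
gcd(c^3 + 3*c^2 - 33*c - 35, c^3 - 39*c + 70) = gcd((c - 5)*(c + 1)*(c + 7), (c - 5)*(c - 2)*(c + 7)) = c^2 + 2*c - 35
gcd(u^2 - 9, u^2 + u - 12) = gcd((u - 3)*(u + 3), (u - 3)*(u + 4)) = u - 3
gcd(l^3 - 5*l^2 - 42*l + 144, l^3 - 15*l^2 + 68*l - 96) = l^2 - 11*l + 24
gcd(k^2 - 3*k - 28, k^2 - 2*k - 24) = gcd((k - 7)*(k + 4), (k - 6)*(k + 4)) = k + 4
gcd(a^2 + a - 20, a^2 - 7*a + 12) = a - 4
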